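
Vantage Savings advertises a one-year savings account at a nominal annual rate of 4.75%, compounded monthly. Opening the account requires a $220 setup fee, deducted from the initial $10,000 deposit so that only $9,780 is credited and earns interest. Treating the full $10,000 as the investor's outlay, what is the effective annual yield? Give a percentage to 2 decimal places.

Value after one year: 9,780 × (1 + 0.0475/12)^12 = 9,780 × 1.048548 = $10,254.80.
Effective yield on the $10,000 outlay: 10,254.80 / 10,000 − 1 = 0.025480 = 2.55%.

2.55%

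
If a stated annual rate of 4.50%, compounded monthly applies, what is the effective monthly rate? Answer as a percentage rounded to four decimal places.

0.3750%

With a nominal annual rate compounded monthly, the periodic rate is the nominal rate divided by 12.
i = 0.0450 / 12 = 0.0037500 = 0.3750%.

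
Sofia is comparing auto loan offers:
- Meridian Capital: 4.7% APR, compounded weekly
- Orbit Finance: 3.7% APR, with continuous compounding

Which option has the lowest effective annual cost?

Meridian Capital: (1 + 0.047/52)^52 − 1 = 4.810%
Orbit Finance: e^0.037 − 1 = 3.769%
The lowest effective annual rate is Orbit Finance at 3.769%.

Orbit Finance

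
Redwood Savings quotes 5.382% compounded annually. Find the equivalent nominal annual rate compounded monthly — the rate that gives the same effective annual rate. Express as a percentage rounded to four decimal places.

5.2536%

Compounded annually, EAR = nominal = 0.053820.
Solve (1 + r/12)^12 = 1.053820: r/12 = 1.053820^(1/12) − 1 = 0.004378, so r = 0.052536 = 5.2536%.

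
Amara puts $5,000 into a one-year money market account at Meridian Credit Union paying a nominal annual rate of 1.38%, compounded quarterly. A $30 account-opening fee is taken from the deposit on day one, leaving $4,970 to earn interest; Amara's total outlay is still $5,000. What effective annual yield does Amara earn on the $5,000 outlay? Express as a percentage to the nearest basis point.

0.78%

Value after one year: 4,970 × (1 + 0.0138/4)^4 = 4,970 × 1.013872 = $5,038.94.
Effective yield on the $5,000 outlay: 5,038.94 / 5,000 − 1 = 0.007788 = 0.78%.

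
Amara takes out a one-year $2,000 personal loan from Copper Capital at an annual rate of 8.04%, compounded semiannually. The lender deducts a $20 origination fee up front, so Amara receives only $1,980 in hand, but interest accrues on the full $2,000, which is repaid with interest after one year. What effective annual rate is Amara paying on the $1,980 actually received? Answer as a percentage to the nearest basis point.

9.29%

Amount owed after one year: 2,000 × (1 + 0.0804/2)^2 = 2,000 × 1.082016 = $2,164.03.
Effective rate on net proceeds: 2,164.03 / 1,980 − 1 = 0.092945 = 9.29%.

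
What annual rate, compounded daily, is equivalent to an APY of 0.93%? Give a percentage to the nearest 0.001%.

(1 + r/365)^365 − 1 = 0.0093, so 1 + r/365 = 1.0093^(1/365).
r/365 = 0.000025, so r = 0.009257 = 0.926%.

0.926%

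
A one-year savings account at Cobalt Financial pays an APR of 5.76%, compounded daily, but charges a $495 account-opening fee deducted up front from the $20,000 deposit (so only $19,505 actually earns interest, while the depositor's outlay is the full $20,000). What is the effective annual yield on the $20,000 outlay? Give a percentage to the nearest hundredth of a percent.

Value after one year: 19,505 × (1 + 0.0576/365)^365 = 19,505 × 1.059286 = $20,661.38.
Effective yield on the $20,000 outlay: 20,661.38 / 20,000 − 1 = 0.033069 = 3.31%.

3.31%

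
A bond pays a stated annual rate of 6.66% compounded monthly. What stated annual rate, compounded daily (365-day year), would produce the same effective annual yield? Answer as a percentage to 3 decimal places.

EAR = (1 + 0.0666/12)^12 − 1 = 0.068671.
Solve (1 + r/365)^365 = 1.068671: r/365 = 1.068671^(1/365) − 1 = 0.000182, so r = 0.066422 = 6.642%.

6.642%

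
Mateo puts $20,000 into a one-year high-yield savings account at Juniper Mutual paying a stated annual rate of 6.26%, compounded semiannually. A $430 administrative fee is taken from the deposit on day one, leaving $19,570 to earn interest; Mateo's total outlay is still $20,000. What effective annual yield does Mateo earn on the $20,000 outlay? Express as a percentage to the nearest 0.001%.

4.071%

Value after one year: 19,570 × (1 + 0.0626/2)^2 = 19,570 × 1.063580 = $20,814.25.
Effective yield on the $20,000 outlay: 20,814.25 / 20,000 − 1 = 0.040713 = 4.071%.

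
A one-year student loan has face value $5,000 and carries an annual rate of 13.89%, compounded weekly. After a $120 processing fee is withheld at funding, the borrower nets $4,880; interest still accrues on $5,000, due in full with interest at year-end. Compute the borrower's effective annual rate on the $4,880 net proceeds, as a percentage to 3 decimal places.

Amount owed after one year: 5,000 × (1 + 0.1389/52)^52 = 5,000 × 1.148796 = $5,743.98.
Effective rate on net proceeds: 5,743.98 / 4,880 − 1 = 0.177046 = 17.705%.

17.705%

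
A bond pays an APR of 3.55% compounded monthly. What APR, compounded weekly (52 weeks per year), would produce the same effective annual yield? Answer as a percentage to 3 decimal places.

EAR = (1 + 0.0355/12)^12 − 1 = 0.036083.
Solve (1 + r/52)^52 = 1.036083: r/52 = 1.036083^(1/52) − 1 = 0.000682, so r = 0.035460 = 3.546%.

3.546%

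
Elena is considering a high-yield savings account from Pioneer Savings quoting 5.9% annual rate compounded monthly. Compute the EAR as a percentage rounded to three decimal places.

EAR = (1 + 0.059/12)^12 − 1.
= (1 + 0.004917)^12 − 1 = 1.060622 − 1 = 6.062%.

6.062%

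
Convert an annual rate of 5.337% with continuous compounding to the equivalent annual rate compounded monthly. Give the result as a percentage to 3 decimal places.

5.349%

EAR under continuous compounding: e^0.05337 − 1 = 0.054820.
Solve (1 + r/12)^12 = 1.054820: r/12 = 1.054820^(1/12) − 1 = 0.004457, so r = 0.053489 = 5.349%.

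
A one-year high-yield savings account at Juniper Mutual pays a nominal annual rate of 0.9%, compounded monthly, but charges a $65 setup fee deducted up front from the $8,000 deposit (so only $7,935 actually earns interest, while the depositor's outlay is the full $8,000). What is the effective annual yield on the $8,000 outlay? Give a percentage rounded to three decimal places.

Value after one year: 7,935 × (1 + 0.009/12)^12 = 7,935 × 1.009037 = $8,006.71.
Effective yield on the $8,000 outlay: 8,006.71 / 8,000 − 1 = 0.000839 = 0.084%.

0.084%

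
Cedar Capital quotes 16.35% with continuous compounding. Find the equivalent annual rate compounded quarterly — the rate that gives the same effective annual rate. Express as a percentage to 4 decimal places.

16.6888%

EAR under continuous compounding: e^0.1635 − 1 = 0.177625.
Solve (1 + r/4)^4 = 1.177625: r/4 = 1.177625^(1/4) − 1 = 0.041722, so r = 0.166888 = 16.6888%.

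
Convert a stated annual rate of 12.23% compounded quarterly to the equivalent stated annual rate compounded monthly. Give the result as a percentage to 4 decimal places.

12.1074%

EAR = (1 + 0.1223/4)^4 − 1 = 0.128024.
Solve (1 + r/12)^12 = 1.128024: r/12 = 1.128024^(1/12) − 1 = 0.010090, so r = 0.121074 = 12.1074%.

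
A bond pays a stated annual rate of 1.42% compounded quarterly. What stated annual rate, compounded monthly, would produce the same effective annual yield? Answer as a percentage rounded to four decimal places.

1.4183%

EAR = (1 + 0.0142/4)^4 − 1 = 0.014276.
Solve (1 + r/12)^12 = 1.014276: r/12 = 1.014276^(1/12) − 1 = 0.001182, so r = 0.014183 = 1.4183%.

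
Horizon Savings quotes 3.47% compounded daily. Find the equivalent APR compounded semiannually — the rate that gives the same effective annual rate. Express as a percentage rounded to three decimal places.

3.500%

EAR = (1 + 0.0347/365)^365 − 1 = 0.035307.
Solve (1 + r/2)^2 = 1.035307: r/2 = 1.035307^(1/2) − 1 = 0.017501, so r = 0.035001 = 3.500%.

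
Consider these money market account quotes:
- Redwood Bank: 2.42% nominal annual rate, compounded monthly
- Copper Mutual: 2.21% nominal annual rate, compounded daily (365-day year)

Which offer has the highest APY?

Redwood Bank

Redwood Bank: (1 + 0.0242/12)^12 − 1 = 2.447%
Copper Mutual: (1 + 0.0221/365)^365 − 1 = 2.235%
The highest effective annual rate is Redwood Bank at 2.447%.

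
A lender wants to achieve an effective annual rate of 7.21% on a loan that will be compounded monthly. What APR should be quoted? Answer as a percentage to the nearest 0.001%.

6.982%

(1 + r/12)^12 − 1 = 0.0721, so 1 + r/12 = 1.0721^(1/12).
r/12 = 0.005818, so r = 0.069822 = 6.982%.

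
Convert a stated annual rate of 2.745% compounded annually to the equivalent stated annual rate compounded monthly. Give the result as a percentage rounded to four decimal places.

Compounded annually, EAR = nominal = 0.027450.
Solve (1 + r/12)^12 = 1.027450: r/12 = 1.027450^(1/12) − 1 = 0.002259, so r = 0.027111 = 2.7111%.

2.7111%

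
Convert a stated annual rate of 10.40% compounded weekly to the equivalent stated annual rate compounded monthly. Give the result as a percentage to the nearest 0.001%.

EAR = (1 + 0.1040/52)^52 − 1 = 0.109485.
Solve (1 + r/12)^12 = 1.109485: r/12 = 1.109485^(1/12) − 1 = 0.008696, so r = 0.104347 = 10.435%.

10.435%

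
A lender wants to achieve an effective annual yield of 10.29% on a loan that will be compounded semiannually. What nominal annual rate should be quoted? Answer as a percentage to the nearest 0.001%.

(1 + r/2)^2 − 1 = 0.1029, so 1 + r/2 = 1.1029^(1/2).
r/2 = 0.050190, so r = 0.100381 = 10.038%.

10.038%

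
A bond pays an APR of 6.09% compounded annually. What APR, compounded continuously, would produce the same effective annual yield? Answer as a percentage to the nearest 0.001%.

5.912%

Compounded annually, EAR = nominal = 0.060900.
Equivalent continuous rate: r = ln(1 + 0.060900) = 0.059118 = 5.912%.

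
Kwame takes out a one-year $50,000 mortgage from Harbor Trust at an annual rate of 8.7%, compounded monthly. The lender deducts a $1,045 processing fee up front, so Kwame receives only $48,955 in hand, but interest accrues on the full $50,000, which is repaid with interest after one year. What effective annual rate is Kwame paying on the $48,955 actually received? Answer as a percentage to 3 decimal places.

Amount owed after one year: 50,000 × (1 + 0.087/12)^12 = 50,000 × 1.090554 = $54,527.72.
Effective rate on net proceeds: 54,527.72 / 48,955 − 1 = 0.113833 = 11.383%.

11.383%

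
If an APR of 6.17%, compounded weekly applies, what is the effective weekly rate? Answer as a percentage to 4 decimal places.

0.1187%

With a nominal annual rate compounded weekly, the periodic rate is the nominal rate divided by 52.
i = 0.0617 / 52 = 0.0011865 = 0.1187%.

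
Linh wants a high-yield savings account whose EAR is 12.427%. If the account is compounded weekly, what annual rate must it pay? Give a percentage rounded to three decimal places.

(1 + r/52)^52 − 1 = 0.12427, so 1 + r/52 = 1.12427^(1/52).
r/52 = 0.002255, so r = 0.117266 = 11.727%.

11.727%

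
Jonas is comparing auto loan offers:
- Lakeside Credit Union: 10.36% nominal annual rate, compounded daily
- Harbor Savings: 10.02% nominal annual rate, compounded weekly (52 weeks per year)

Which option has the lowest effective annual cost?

Harbor Savings

Lakeside Credit Union: (1 + 0.1036/365)^365 − 1 = 10.914%
Harbor Savings: (1 + 0.1002/52)^52 − 1 = 10.529%
The lowest effective annual rate is Harbor Savings at 10.529%.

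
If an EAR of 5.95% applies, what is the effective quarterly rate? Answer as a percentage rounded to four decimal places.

The per-quarter rate i satisfies (1 + i)^4 = 1 + 0.0595.
i = 1.0595^(1/4) − 1 = 0.0145542 = 1.4554%.

1.4554%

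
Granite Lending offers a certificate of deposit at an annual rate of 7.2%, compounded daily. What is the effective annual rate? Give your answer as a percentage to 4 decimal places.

EAR = (1 + 0.072/365)^365 − 1.
= 1.074648 − 1 = 7.4648%.

7.4648%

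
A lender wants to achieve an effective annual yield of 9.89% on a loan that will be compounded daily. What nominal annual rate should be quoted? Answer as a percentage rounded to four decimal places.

(1 + r/365)^365 − 1 = 0.0989, so 1 + r/365 = 1.0989^(1/365).
r/365 = 0.000258, so r = 0.094322 = 9.4322%.

9.4322%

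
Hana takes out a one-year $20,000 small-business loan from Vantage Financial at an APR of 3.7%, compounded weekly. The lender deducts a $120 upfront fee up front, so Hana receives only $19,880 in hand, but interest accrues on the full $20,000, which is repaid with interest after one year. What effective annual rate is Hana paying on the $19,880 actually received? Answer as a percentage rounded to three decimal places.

4.394%

Amount owed after one year: 20,000 × (1 + 0.037/52)^52 = 20,000 × 1.037679 = $20,753.59.
Effective rate on net proceeds: 20,753.59 / 19,880 − 1 = 0.043943 = 4.394%.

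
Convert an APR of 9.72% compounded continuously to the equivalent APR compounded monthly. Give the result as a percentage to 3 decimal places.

9.759%

EAR under continuous compounding: e^0.0972 − 1 = 0.102081.
Solve (1 + r/12)^12 = 1.102081: r/12 = 1.102081^(1/12) − 1 = 0.008133, so r = 0.097595 = 9.759%.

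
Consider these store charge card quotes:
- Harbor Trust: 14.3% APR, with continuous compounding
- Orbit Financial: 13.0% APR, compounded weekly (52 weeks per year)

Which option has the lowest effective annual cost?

Harbor Trust: e^0.143 − 1 = 15.373%
Orbit Financial: (1 + 0.130/52)^52 − 1 = 13.864%
The lowest effective annual rate is Orbit Financial at 13.864%.

Orbit Financial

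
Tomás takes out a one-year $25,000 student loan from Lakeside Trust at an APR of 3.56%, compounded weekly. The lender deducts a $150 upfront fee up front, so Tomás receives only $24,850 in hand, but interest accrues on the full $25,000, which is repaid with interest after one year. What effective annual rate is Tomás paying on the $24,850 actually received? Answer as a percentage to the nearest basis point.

Amount owed after one year: 25,000 × (1 + 0.0356/52)^52 = 25,000 × 1.036229 = $25,905.72.
Effective rate on net proceeds: 25,905.72 / 24,850 − 1 = 0.042484 = 4.25%.

4.25%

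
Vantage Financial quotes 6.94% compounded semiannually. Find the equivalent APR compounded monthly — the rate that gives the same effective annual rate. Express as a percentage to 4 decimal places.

EAR = (1 + 0.0694/2)^2 − 1 = 0.070604.
Solve (1 + r/12)^12 = 1.070604: r/12 = 1.070604^(1/12) − 1 = 0.005701, so r = 0.068417 = 6.8417%.

6.8417%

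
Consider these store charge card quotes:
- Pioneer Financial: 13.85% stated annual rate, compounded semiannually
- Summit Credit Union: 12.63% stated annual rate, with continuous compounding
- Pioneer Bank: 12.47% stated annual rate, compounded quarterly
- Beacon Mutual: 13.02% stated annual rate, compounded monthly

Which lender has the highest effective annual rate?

Pioneer Financial

Pioneer Financial: (1 + 0.1385/2)^2 − 1 = 14.330%
Summit Credit Union: e^0.1263 − 1 = 13.462%
Pioneer Bank: (1 + 0.1247/4)^4 − 1 = 13.065%
Beacon Mutual: (1 + 0.1302/12)^12 − 1 = 13.826%
The highest effective annual rate is Pioneer Financial at 14.330%.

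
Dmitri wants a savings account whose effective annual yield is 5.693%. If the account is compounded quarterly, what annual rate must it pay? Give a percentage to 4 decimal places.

(1 + r/4)^4 − 1 = 0.05693, so 1 + r/4 = 1.05693^(1/4).
r/4 = 0.013938, so r = 0.055753 = 5.5753%.

5.5753%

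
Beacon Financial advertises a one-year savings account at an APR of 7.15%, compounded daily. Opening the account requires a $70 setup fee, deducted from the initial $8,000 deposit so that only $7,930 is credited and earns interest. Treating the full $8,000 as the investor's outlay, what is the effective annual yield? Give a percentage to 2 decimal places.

Value after one year: 7,930 × (1 + 0.0715/365)^365 = 7,930 × 1.074111 = $8,517.70.
Effective yield on the $8,000 outlay: 8,517.70 / 8,000 − 1 = 0.064712 = 6.47%.

6.47%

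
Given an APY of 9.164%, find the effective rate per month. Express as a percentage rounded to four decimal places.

The per-month rate i satisfies (1 + i)^12 = 1 + 0.09164.
i = 1.09164^(1/12) − 1 = 0.0073335 = 0.7334%.

0.7334%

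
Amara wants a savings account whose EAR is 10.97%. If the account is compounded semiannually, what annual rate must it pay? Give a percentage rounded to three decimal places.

(1 + r/2)^2 − 1 = 0.1097, so 1 + r/2 = 1.1097^(1/2).
r/2 = 0.053423, so r = 0.106846 = 10.685%.

10.685%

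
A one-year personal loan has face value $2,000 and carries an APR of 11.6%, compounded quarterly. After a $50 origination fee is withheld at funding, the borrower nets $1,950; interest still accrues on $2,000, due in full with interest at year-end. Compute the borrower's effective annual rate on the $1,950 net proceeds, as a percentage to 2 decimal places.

Amount owed after one year: 2,000 × (1 + 0.116/4)^4 = 2,000 × 1.121144 = $2,242.29.
Effective rate on net proceeds: 2,242.29 / 1,950 − 1 = 0.149892 = 14.99%.

14.99%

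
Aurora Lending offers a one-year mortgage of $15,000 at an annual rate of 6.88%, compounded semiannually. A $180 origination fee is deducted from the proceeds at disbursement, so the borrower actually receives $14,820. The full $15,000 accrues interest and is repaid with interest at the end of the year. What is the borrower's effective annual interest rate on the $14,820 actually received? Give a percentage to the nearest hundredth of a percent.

8.30%

Amount owed after one year: 15,000 × (1 + 0.0688/2)^2 = 15,000 × 1.069983 = $16,049.75.
Effective rate on net proceeds: 16,049.75 / 14,820 − 1 = 0.082979 = 8.30%.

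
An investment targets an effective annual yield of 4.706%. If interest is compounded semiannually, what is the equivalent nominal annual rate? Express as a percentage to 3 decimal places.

(1 + r/2)^2 − 1 = 0.04706, so 1 + r/2 = 1.04706^(1/2).
r/2 = 0.023259, so r = 0.046519 = 4.652%.

4.652%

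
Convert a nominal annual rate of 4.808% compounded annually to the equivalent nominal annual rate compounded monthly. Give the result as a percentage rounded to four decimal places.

4.7052%

Compounded annually, EAR = nominal = 0.048080.
Solve (1 + r/12)^12 = 1.048080: r/12 = 1.048080^(1/12) − 1 = 0.003921, so r = 0.047052 = 4.7052%.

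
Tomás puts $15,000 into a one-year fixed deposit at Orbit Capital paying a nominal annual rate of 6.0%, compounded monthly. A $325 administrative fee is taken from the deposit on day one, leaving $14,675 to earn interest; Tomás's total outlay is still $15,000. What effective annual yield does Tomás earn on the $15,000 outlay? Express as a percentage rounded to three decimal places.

3.867%

Value after one year: 14,675 × (1 + 0.060/12)^12 = 14,675 × 1.061678 = $15,580.12.
Effective yield on the $15,000 outlay: 15,580.12 / 15,000 − 1 = 0.038675 = 3.867%.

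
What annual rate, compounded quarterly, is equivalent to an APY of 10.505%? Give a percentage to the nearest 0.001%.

(1 + r/4)^4 − 1 = 0.10505, so 1 + r/4 = 1.10505^(1/4).
r/4 = 0.025287, so r = 0.101148 = 10.115%.

10.115%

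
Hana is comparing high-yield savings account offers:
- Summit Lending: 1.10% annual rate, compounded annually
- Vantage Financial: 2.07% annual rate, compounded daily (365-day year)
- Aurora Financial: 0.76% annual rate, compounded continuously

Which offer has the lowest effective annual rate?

Aurora Financial

Summit Lending: compounded annually, EAR = 1.100%
Vantage Financial: (1 + 0.0207/365)^365 − 1 = 2.092%
Aurora Financial: e^0.0076 − 1 = 0.763%
The lowest effective annual rate is Aurora Financial at 0.763%.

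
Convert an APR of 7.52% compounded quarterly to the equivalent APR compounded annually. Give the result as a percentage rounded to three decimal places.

7.735%

EAR = (1 + 0.0752/4)^4 − 1 = 0.077347.
Compounded annually, the equivalent nominal rate is the EAR itself: 7.735%.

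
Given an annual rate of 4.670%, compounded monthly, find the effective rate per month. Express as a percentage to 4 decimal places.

0.3892%

With a nominal annual rate compounded monthly, the periodic rate is the nominal rate divided by 12.
i = 0.04670 / 12 = 0.0038917 = 0.3892%.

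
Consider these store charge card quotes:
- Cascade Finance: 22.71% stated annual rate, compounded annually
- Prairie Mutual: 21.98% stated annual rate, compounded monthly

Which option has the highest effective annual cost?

Cascade Finance: compounded annually, EAR = 22.710%
Prairie Mutual: (1 + 0.2198/12)^12 − 1 = 24.335%
The highest effective annual rate is Prairie Mutual at 24.335%.

Prairie Mutual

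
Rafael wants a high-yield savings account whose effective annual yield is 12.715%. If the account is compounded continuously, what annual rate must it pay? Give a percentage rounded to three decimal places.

Continuous: nominal r satisfies e^r − 1 = 0.12715.
r = ln(1 + 0.12715) = ln(1.12715) = 0.119692 = 11.969%.

11.969%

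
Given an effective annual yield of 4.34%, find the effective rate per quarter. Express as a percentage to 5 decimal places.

1.06778%

The per-quarter rate i satisfies (1 + i)^4 = 1 + 0.0434.
i = 1.0434^(1/4) − 1 = 0.0106778 = 1.06778%.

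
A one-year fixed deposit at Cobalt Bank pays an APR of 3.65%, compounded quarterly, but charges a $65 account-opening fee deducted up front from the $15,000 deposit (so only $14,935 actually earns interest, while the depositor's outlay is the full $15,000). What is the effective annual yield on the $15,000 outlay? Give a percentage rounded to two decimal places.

Value after one year: 14,935 × (1 + 0.0365/4)^4 = 14,935 × 1.037003 = $15,487.63.
Effective yield on the $15,000 outlay: 15,487.63 / 15,000 − 1 = 0.032509 = 3.25%.

3.25%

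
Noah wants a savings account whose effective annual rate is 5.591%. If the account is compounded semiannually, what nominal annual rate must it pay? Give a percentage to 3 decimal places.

5.515%

(1 + r/2)^2 − 1 = 0.05591, so 1 + r/2 = 1.05591^(1/2).
r/2 = 0.027575, so r = 0.055150 = 5.515%.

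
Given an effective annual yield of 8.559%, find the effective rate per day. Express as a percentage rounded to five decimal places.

The per-day rate i satisfies (1 + i)^365 = 1 + 0.08559.
i = 1.08559^(1/365) − 1 = 0.0002250 = 0.02250%.

0.02250%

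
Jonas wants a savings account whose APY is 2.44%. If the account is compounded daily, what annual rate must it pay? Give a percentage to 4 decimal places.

(1 + r/365)^365 − 1 = 0.0244, so 1 + r/365 = 1.0244^(1/365).
r/365 = 0.000066, so r = 0.024108 = 2.4108%.

2.4108%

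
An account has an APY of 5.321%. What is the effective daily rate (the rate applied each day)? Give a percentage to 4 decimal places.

The per-day rate i satisfies (1 + i)^365 = 1 + 0.05321.
i = 1.05321^(1/365) − 1 = 0.0001420 = 0.0142%.

0.0142%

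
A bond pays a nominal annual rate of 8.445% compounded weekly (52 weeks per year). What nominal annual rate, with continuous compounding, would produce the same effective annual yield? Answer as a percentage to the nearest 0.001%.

EAR = (1 + 0.08445/52)^52 − 1 = 0.088044.
Equivalent continuous rate: r = ln(1 + 0.088044) = 0.084381 = 8.438%.

8.438%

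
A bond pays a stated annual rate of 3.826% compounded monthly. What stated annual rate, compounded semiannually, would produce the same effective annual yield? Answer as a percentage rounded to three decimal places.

3.857%

EAR = (1 + 0.03826/12)^12 − 1 = 0.038938.
Solve (1 + r/2)^2 = 1.038938: r/2 = 1.038938^(1/2) − 1 = 0.019283, so r = 0.038566 = 3.857%.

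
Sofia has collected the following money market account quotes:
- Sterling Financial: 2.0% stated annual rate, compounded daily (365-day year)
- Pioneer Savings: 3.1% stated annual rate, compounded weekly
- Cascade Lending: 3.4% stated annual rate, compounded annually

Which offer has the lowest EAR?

Sterling Financial: (1 + 0.020/365)^365 − 1 = 2.020%
Pioneer Savings: (1 + 0.031/52)^52 − 1 = 3.148%
Cascade Lending: compounded annually, EAR = 3.400%
The lowest effective annual rate is Sterling Financial at 2.020%.

Sterling Financial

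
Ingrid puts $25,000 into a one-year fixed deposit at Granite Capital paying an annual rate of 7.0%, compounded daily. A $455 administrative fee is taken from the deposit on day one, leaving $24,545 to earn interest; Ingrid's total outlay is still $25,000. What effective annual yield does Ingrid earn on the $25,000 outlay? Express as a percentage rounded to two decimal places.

5.30%

Value after one year: 24,545 × (1 + 0.070/365)^365 = 24,545 × 1.072501 = $26,324.54.
Effective yield on the $25,000 outlay: 26,324.54 / 25,000 − 1 = 0.052981 = 5.30%.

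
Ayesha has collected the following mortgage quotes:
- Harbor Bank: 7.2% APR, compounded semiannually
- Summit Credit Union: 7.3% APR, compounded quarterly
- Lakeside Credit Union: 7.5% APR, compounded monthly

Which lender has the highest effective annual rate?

Lakeside Credit Union

Harbor Bank: (1 + 0.072/2)^2 − 1 = 7.330%
Summit Credit Union: (1 + 0.073/4)^4 − 1 = 7.502%
Lakeside Credit Union: (1 + 0.075/12)^12 − 1 = 7.763%
The highest effective annual rate is Lakeside Credit Union at 7.763%.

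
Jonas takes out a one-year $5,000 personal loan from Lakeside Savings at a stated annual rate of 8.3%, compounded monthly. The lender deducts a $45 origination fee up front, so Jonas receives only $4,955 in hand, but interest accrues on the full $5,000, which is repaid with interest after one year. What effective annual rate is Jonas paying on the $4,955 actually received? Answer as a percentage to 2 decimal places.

Amount owed after one year: 5,000 × (1 + 0.083/12)^12 = 5,000 × 1.086231 = $5,431.16.
Effective rate on net proceeds: 5,431.16 / 4,955 − 1 = 0.096096 = 9.61%.

9.61%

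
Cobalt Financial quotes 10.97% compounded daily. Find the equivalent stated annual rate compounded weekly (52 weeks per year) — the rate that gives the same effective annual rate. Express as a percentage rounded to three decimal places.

10.980%

EAR = (1 + 0.1097/365)^365 − 1 = 0.115925.
Solve (1 + r/52)^52 = 1.115925: r/52 = 1.115925^(1/52) − 1 = 0.002112, so r = 0.109799 = 10.980%.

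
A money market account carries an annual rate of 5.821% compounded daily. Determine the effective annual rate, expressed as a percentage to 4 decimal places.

EAR = (1 + 0.05821/365)^365 − 1.
= 1.059933 − 1 = 5.9933%.

5.9933%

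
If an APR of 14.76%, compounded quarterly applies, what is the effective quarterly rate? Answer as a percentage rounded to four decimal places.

With a nominal annual rate compounded quarterly, the periodic rate is the nominal rate divided by 4.
i = 0.1476 / 4 = 0.0369000 = 3.6900%.

3.6900%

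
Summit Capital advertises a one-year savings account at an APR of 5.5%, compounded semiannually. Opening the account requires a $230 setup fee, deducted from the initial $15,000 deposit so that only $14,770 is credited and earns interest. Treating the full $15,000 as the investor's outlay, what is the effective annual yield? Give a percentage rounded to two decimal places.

Value after one year: 14,770 × (1 + 0.055/2)^2 = 14,770 × 1.055756 = $15,593.52.
Effective yield on the $15,000 outlay: 15,593.52 / 15,000 − 1 = 0.039568 = 3.96%.

3.96%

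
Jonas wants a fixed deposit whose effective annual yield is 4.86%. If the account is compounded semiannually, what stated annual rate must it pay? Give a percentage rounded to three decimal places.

4.802%

(1 + r/2)^2 − 1 = 0.0486, so 1 + r/2 = 1.0486^(1/2).
r/2 = 0.024012, so r = 0.048023 = 4.802%.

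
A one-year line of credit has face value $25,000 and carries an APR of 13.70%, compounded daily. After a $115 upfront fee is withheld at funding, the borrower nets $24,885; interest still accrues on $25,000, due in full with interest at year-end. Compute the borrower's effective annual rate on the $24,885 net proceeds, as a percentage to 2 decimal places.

15.21%

Amount owed after one year: 25,000 × (1 + 0.1370/365)^365 = 25,000 × 1.146799 = $28,669.97.
Effective rate on net proceeds: 28,669.97 / 24,885 − 1 = 0.152098 = 15.21%.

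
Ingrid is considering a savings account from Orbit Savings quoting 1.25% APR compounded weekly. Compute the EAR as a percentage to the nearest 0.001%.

EAR = (1 + 0.0125/52)^52 − 1.
= (1 + 0.000240)^52 − 1 = 1.012577 − 1 = 1.258%.

1.258%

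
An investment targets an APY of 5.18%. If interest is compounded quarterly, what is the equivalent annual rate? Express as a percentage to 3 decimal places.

(1 + r/4)^4 − 1 = 0.0518, so 1 + r/4 = 1.0518^(1/4).
r/4 = 0.012706, so r = 0.050823 = 5.082%.

5.082%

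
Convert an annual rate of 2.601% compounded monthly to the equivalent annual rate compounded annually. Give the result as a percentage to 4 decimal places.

2.6322%

EAR = (1 + 0.02601/12)^12 − 1 = 0.026322.
Compounded annually, the equivalent nominal rate is the EAR itself: 2.6322%.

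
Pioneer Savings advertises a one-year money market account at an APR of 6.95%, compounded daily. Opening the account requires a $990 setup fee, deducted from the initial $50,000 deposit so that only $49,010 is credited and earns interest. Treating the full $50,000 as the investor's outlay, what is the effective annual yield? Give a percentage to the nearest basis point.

5.07%

Value after one year: 49,010 × (1 + 0.0695/365)^365 = 49,010 × 1.071965 = $52,537.00.
Effective yield on the $50,000 outlay: 52,537.00 / 50,000 − 1 = 0.050740 = 5.07%.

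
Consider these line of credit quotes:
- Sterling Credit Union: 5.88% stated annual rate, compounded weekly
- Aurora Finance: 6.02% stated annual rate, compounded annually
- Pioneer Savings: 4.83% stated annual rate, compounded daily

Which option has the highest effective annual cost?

Sterling Credit Union

Sterling Credit Union: (1 + 0.0588/52)^52 − 1 = 6.053%
Aurora Finance: compounded annually, EAR = 6.020%
Pioneer Savings: (1 + 0.0483/365)^365 − 1 = 4.948%
The highest effective annual rate is Sterling Credit Union at 6.053%.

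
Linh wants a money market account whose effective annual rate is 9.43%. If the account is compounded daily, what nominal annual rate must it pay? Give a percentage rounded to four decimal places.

9.0126%

(1 + r/365)^365 − 1 = 0.0943, so 1 + r/365 = 1.0943^(1/365).
r/365 = 0.000247, so r = 0.090126 = 9.0126%.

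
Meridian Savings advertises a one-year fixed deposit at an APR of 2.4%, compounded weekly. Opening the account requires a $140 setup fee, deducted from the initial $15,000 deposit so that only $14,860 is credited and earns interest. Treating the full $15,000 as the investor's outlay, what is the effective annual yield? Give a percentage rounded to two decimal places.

Value after one year: 14,860 × (1 + 0.024/52)^52 = 14,860 × 1.024285 = $15,220.87.
Effective yield on the $15,000 outlay: 15,220.87 / 15,000 − 1 = 0.014725 = 1.47%.

1.47%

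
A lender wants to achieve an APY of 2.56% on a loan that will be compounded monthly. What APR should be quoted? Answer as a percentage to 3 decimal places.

2.530%

(1 + r/12)^12 − 1 = 0.0256, so 1 + r/12 = 1.0256^(1/12).
r/12 = 0.002109, so r = 0.025304 = 2.530%.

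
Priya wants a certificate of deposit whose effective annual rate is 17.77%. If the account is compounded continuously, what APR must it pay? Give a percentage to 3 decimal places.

16.356%

Continuous: nominal r satisfies e^r − 1 = 0.1777.
r = ln(1 + 0.1777) = ln(1.1777) = 0.163563 = 16.356%.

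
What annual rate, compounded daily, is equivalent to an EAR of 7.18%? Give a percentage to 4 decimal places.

(1 + r/365)^365 − 1 = 0.0718, so 1 + r/365 = 1.0718^(1/365).
r/365 = 0.000190, so r = 0.069346 = 6.9346%.

6.9346%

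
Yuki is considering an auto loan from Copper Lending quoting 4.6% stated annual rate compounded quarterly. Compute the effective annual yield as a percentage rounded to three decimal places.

4.680%

EAR = (1 + 0.046/4)^4 − 1.
= 1.046800 − 1 = 4.680%.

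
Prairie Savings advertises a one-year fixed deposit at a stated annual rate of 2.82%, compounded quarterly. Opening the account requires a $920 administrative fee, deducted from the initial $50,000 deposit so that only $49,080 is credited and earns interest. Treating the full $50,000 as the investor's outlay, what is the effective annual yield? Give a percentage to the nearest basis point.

0.96%

Value after one year: 49,080 × (1 + 0.0282/4)^4 = 49,080 × 1.028500 = $50,478.76.
Effective yield on the $50,000 outlay: 50,478.76 / 50,000 − 1 = 0.009575 = 0.96%.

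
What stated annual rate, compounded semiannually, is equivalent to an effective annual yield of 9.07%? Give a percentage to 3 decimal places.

8.873%

(1 + r/2)^2 − 1 = 0.0907, so 1 + r/2 = 1.0907^(1/2).
r/2 = 0.044366, so r = 0.088732 = 8.873%.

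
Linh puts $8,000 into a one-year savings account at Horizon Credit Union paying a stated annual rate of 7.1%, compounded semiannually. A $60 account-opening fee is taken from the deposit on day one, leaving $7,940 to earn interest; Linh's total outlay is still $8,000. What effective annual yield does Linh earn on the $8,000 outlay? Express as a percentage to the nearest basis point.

Value after one year: 7,940 × (1 + 0.071/2)^2 = 7,940 × 1.072260 = $8,513.75.
Effective yield on the $8,000 outlay: 8,513.75 / 8,000 − 1 = 0.064218 = 6.42%.

6.42%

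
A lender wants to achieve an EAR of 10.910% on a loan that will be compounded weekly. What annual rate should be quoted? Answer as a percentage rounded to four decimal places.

(1 + r/52)^52 − 1 = 0.10910, so 1 + r/52 = 1.10910^(1/52).
r/52 = 0.001993, so r = 0.103652 = 10.3652%.

10.3652%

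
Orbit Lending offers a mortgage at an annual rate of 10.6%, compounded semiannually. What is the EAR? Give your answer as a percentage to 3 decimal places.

10.881%

EAR = (1 + 0.106/2)^2 − 1.
= 1.108809 − 1 = 10.881%.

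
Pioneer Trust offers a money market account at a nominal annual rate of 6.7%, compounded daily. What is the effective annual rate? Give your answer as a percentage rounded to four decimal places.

6.9289%

EAR = (1 + 0.067/365)^365 − 1.
= (1 + 0.000184)^365 − 1 = 1.069289 − 1 = 6.9289%.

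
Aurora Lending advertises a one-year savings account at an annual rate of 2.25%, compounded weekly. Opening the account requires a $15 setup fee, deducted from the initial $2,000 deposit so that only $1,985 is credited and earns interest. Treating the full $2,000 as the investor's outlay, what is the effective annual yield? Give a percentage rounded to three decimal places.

Value after one year: 1,985 × (1 + 0.0225/52)^52 = 1,985 × 1.022750 = $2,030.16.
Effective yield on the $2,000 outlay: 2,030.16 / 2,000 − 1 = 0.015079 = 1.508%.

1.508%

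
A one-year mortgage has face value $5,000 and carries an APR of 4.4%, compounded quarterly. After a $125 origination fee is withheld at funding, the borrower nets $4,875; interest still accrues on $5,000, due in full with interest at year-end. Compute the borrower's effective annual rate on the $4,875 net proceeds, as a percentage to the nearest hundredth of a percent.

7.15%

Amount owed after one year: 5,000 × (1 + 0.044/4)^4 = 5,000 × 1.044731 = $5,223.66.
Effective rate on net proceeds: 5,223.66 / 4,875 − 1 = 0.071519 = 7.15%.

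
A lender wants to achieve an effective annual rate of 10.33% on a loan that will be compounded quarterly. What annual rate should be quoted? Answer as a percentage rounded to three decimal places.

9.952%

(1 + r/4)^4 − 1 = 0.1033, so 1 + r/4 = 1.1033^(1/4).
r/4 = 0.024881, so r = 0.099524 = 9.952%.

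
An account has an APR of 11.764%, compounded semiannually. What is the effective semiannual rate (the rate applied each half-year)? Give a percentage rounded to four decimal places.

5.8820%

With a nominal annual rate compounded semiannually, the periodic rate is the nominal rate divided by 2.
i = 0.11764 / 2 = 0.0588200 = 5.8820%.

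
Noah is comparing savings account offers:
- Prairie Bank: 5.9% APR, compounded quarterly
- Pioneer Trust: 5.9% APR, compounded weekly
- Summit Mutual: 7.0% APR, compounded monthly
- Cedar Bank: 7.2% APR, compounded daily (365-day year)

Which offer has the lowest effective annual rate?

Prairie Bank: (1 + 0.059/4)^4 − 1 = 6.032%
Pioneer Trust: (1 + 0.059/52)^52 − 1 = 6.074%
Summit Mutual: (1 + 0.070/12)^12 − 1 = 7.229%
Cedar Bank: (1 + 0.072/365)^365 − 1 = 7.465%
The lowest effective annual rate is Prairie Bank at 6.032%.

Prairie Bank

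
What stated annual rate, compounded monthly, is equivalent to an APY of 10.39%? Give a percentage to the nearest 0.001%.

(1 + r/12)^12 − 1 = 0.1039, so 1 + r/12 = 1.1039^(1/12).
r/12 = 0.008271, so r = 0.099258 = 9.926%.

9.926%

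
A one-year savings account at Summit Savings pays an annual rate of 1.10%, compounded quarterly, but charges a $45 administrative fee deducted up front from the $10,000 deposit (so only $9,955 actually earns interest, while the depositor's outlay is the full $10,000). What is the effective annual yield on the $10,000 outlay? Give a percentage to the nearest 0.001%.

0.650%

Value after one year: 9,955 × (1 + 0.0110/4)^4 = 9,955 × 1.011045 = $10,064.96.
Effective yield on the $10,000 outlay: 10,064.96 / 10,000 − 1 = 0.006496 = 0.650%.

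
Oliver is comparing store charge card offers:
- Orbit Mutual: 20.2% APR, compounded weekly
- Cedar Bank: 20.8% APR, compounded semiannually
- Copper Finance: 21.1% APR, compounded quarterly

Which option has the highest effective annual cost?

Copper Finance

Orbit Mutual: (1 + 0.202/52)^52 − 1 = 22.337%
Cedar Bank: (1 + 0.208/2)^2 − 1 = 21.882%
Copper Finance: (1 + 0.211/4)^4 − 1 = 22.829%
The highest effective annual rate is Copper Finance at 22.829%.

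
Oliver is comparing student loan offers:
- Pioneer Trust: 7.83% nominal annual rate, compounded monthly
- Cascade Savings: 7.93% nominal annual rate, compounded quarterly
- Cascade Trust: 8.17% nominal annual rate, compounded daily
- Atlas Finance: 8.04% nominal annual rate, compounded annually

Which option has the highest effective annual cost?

Cascade Trust

Pioneer Trust: (1 + 0.0783/12)^12 − 1 = 8.117%
Cascade Savings: (1 + 0.0793/4)^4 − 1 = 8.169%
Cascade Trust: (1 + 0.0817/365)^365 − 1 = 8.512%
Atlas Finance: compounded annually, EAR = 8.040%
The highest effective annual rate is Cascade Trust at 8.512%.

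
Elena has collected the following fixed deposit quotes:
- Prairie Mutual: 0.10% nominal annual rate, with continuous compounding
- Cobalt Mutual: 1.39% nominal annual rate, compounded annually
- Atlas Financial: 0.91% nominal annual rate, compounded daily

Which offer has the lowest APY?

Prairie Mutual

Prairie Mutual: e^0.0010 − 1 = 0.100%
Cobalt Mutual: compounded annually, EAR = 1.390%
Atlas Financial: (1 + 0.0091/365)^365 − 1 = 0.914%
The lowest effective annual rate is Prairie Mutual at 0.100%.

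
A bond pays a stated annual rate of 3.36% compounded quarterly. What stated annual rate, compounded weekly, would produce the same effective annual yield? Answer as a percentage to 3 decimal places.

3.347%

EAR = (1 + 0.0336/4)^4 − 1 = 0.034026.
Solve (1 + r/52)^52 = 1.034026: r/52 = 1.034026^(1/52) − 1 = 0.000644, so r = 0.033470 = 3.347%.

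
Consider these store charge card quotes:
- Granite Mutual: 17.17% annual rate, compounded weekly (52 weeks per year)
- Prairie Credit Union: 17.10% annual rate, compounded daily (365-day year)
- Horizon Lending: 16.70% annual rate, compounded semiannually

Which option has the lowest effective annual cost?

Horizon Lending

Granite Mutual: (1 + 0.1717/52)^52 − 1 = 18.699%
Prairie Credit Union: (1 + 0.1710/365)^365 − 1 = 18.644%
Horizon Lending: (1 + 0.1670/2)^2 − 1 = 17.397%
The lowest effective annual rate is Horizon Lending at 17.397%.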